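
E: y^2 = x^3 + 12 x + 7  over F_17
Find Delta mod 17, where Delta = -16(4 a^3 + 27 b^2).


4 a^3 + 27 b^2 = 4*12^3 + 27*7^2 = 6912 + 1323 = 8235
Delta = -16 * (8235) = -131760
Delta mod 17 = 7

Delta = 7 (mod 17)


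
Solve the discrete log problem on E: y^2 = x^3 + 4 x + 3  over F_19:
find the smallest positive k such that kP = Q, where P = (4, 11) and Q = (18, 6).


Enumerate multiples of P until we hit Q = (18, 6):
  1P = (4, 11)
  2P = (18, 6)
Match found at i = 2.

k = 2


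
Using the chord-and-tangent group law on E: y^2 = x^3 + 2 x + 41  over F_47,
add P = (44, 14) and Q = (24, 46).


P != Q, so use the chord formula.
s = (y2 - y1) / (x2 - x1) = (32) / (27) mod 47 = 36
x3 = s^2 - x1 - x2 mod 47 = 36^2 - 44 - 24 = 6
y3 = s (x1 - x3) - y1 mod 47 = 36 * (44 - 6) - 14 = 38

P + Q = (6, 38)


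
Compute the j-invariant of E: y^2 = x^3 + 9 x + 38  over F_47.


Delta = -16(4 a^3 + 27 b^2) mod 47 = 38
-1728 * (4 a)^3 = -1728 * (4*9)^3 mod 47 = 23
j = 23 * 38^(-1) mod 47 = 34

j = 34 (mod 47)


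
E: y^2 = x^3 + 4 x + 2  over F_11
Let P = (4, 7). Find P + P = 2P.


Doubling: s = (3 x1^2 + a) / (2 y1)
s = (3*4^2 + 4) / (2*7) mod 11 = 10
x3 = s^2 - 2 x1 mod 11 = 10^2 - 2*4 = 4
y3 = s (x1 - x3) - y1 mod 11 = 10 * (4 - 4) - 7 = 4

2P = (4, 4)


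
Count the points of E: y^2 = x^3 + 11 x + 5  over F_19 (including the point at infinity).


For each x in F_19, count y with y^2 = x^3 + 11 x + 5 mod 19:
  x = 0: RHS = 5, y in [9, 10]  -> 2 point(s)
  x = 1: RHS = 17, y in [6, 13]  -> 2 point(s)
  x = 2: RHS = 16, y in [4, 15]  -> 2 point(s)
  x = 7: RHS = 7, y in [8, 11]  -> 2 point(s)
  x = 8: RHS = 16, y in [4, 15]  -> 2 point(s)
  x = 9: RHS = 16, y in [4, 15]  -> 2 point(s)
  x = 15: RHS = 11, y in [7, 12]  -> 2 point(s)
Affine points: 14. Add the point at infinity: total = 15.

#E(F_19) = 15


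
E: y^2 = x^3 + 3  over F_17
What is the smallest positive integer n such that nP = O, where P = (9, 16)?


Compute successive multiples of P until we hit O:
  1P = (9, 16)
  2P = (1, 15)
  3P = (11, 5)
  4P = (6, 10)
  5P = (6, 7)
  6P = (11, 12)
  7P = (1, 2)
  8P = (9, 1)
  ... (continuing to 9P)
  9P = O

ord(P) = 9


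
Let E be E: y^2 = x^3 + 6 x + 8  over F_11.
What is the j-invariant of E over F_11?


Delta = -16(4 a^3 + 27 b^2) mod 11 = 9
-1728 * (4 a)^3 = -1728 * (4*6)^3 mod 11 = 3
j = 3 * 9^(-1) mod 11 = 4

j = 4 (mod 11)


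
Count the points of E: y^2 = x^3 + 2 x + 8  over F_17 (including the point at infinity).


For each x in F_17, count y with y^2 = x^3 + 2 x + 8 mod 17:
  x = 0: RHS = 8, y in [5, 12]  -> 2 point(s)
  x = 6: RHS = 15, y in [7, 10]  -> 2 point(s)
  x = 7: RHS = 8, y in [5, 12]  -> 2 point(s)
  x = 8: RHS = 9, y in [3, 14]  -> 2 point(s)
  x = 10: RHS = 8, y in [5, 12]  -> 2 point(s)
  x = 11: RHS = 1, y in [1, 16]  -> 2 point(s)
  x = 12: RHS = 9, y in [3, 14]  -> 2 point(s)
  x = 13: RHS = 4, y in [2, 15]  -> 2 point(s)
  x = 14: RHS = 9, y in [3, 14]  -> 2 point(s)
  x = 15: RHS = 13, y in [8, 9]  -> 2 point(s)
Affine points: 20. Add the point at infinity: total = 21.

#E(F_17) = 21


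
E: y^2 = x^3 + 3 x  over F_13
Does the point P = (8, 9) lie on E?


Check whether y^2 = x^3 + 3 x + 0 (mod 13) for (x, y) = (8, 9).
LHS: y^2 = 9^2 mod 13 = 3
RHS: x^3 + 3 x + 0 = 8^3 + 3*8 + 0 mod 13 = 3
LHS = RHS

Yes, on the curve


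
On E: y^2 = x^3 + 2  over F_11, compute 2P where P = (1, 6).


Doubling: s = (3 x1^2 + a) / (2 y1)
s = (3*1^2 + 0) / (2*6) mod 11 = 3
x3 = s^2 - 2 x1 mod 11 = 3^2 - 2*1 = 7
y3 = s (x1 - x3) - y1 mod 11 = 3 * (1 - 7) - 6 = 9

2P = (7, 9)


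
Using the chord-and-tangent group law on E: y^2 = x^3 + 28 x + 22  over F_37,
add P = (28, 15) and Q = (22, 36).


P != Q, so use the chord formula.
s = (y2 - y1) / (x2 - x1) = (21) / (31) mod 37 = 15
x3 = s^2 - x1 - x2 mod 37 = 15^2 - 28 - 22 = 27
y3 = s (x1 - x3) - y1 mod 37 = 15 * (28 - 27) - 15 = 0

P + Q = (27, 0)


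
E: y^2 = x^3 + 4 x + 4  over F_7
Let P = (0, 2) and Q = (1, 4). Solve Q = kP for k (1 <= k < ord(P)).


Enumerate multiples of P until we hit Q = (1, 4):
  1P = (0, 2)
  2P = (1, 4)
Match found at i = 2.

k = 2


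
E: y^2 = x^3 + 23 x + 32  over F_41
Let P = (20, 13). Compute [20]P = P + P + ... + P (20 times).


k = 20 = 10100_2 (binary, LSB first: 00101)
Double-and-add from P = (20, 13):
  bit 0 = 0: acc unchanged = O
  bit 1 = 0: acc unchanged = O
  bit 2 = 1: acc = O + (25, 18) = (25, 18)
  bit 3 = 0: acc unchanged = (25, 18)
  bit 4 = 1: acc = (25, 18) + (28, 18) = (29, 23)

20P = (29, 23)


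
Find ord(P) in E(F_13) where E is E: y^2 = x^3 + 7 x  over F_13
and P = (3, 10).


Compute successive multiples of P until we hit O:
  1P = (3, 10)
  2P = (3, 3)
  3P = O

ord(P) = 3


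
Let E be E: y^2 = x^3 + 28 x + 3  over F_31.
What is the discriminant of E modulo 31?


4 a^3 + 27 b^2 = 4*28^3 + 27*3^2 = 87808 + 243 = 88051
Delta = -16 * (88051) = -1408816
Delta mod 31 = 10

Delta = 10 (mod 31)


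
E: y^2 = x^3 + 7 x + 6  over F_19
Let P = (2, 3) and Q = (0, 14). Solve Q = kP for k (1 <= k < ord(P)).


Enumerate multiples of P until we hit Q = (0, 14):
  1P = (2, 3)
  2P = (15, 16)
  3P = (3, 15)
  4P = (6, 6)
  5P = (8, 2)
  6P = (18, 6)
  7P = (0, 14)
Match found at i = 7.

k = 7


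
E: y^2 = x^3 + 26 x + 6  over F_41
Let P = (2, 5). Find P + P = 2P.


Doubling: s = (3 x1^2 + a) / (2 y1)
s = (3*2^2 + 26) / (2*5) mod 41 = 12
x3 = s^2 - 2 x1 mod 41 = 12^2 - 2*2 = 17
y3 = s (x1 - x3) - y1 mod 41 = 12 * (2 - 17) - 5 = 20

2P = (17, 20)


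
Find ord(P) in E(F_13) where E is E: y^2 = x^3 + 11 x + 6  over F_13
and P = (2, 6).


Compute successive multiples of P until we hit O:
  1P = (2, 6)
  2P = (5, 11)
  3P = (3, 1)
  4P = (7, 6)
  5P = (4, 7)
  6P = (4, 6)
  7P = (7, 7)
  8P = (3, 12)
  ... (continuing to 11P)
  11P = O

ord(P) = 11


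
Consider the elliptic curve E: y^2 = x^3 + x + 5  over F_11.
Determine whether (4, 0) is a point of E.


Check whether y^2 = x^3 + 1 x + 5 (mod 11) for (x, y) = (4, 0).
LHS: y^2 = 0^2 mod 11 = 0
RHS: x^3 + 1 x + 5 = 4^3 + 1*4 + 5 mod 11 = 7
LHS != RHS

No, not on the curve


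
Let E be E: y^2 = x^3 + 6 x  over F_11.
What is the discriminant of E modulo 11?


4 a^3 + 27 b^2 = 4*6^3 + 27*0^2 = 864 + 0 = 864
Delta = -16 * (864) = -13824
Delta mod 11 = 3

Delta = 3 (mod 11)


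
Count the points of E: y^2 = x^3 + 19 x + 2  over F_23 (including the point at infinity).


For each x in F_23, count y with y^2 = x^3 + 19 x + 2 mod 23:
  x = 0: RHS = 2, y in [5, 18]  -> 2 point(s)
  x = 2: RHS = 2, y in [5, 18]  -> 2 point(s)
  x = 4: RHS = 4, y in [2, 21]  -> 2 point(s)
  x = 7: RHS = 18, y in [8, 15]  -> 2 point(s)
  x = 11: RHS = 1, y in [1, 22]  -> 2 point(s)
  x = 12: RHS = 3, y in [7, 16]  -> 2 point(s)
  x = 13: RHS = 8, y in [10, 13]  -> 2 point(s)
  x = 16: RHS = 9, y in [3, 20]  -> 2 point(s)
  x = 18: RHS = 12, y in [9, 14]  -> 2 point(s)
  x = 19: RHS = 0, y in [0]  -> 1 point(s)
  x = 21: RHS = 2, y in [5, 18]  -> 2 point(s)
Affine points: 21. Add the point at infinity: total = 22.

#E(F_23) = 22


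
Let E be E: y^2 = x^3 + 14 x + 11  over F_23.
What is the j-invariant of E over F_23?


Delta = -16(4 a^3 + 27 b^2) mod 23 = 19
-1728 * (4 a)^3 = -1728 * (4*14)^3 mod 23 = 13
j = 13 * 19^(-1) mod 23 = 14

j = 14 (mod 23)


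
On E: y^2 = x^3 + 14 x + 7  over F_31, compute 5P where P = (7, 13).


k = 5 = 101_2 (binary, LSB first: 101)
Double-and-add from P = (7, 13):
  bit 0 = 1: acc = O + (7, 13) = (7, 13)
  bit 1 = 0: acc unchanged = (7, 13)
  bit 2 = 1: acc = (7, 13) + (28, 0) = (29, 8)

5P = (29, 8)


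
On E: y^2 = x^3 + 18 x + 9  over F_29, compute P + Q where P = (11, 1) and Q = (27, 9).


P != Q, so use the chord formula.
s = (y2 - y1) / (x2 - x1) = (8) / (16) mod 29 = 15
x3 = s^2 - x1 - x2 mod 29 = 15^2 - 11 - 27 = 13
y3 = s (x1 - x3) - y1 mod 29 = 15 * (11 - 13) - 1 = 27

P + Q = (13, 27)


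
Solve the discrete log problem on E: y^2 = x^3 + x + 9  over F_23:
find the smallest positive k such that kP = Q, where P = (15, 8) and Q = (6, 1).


Enumerate multiples of P until we hit Q = (6, 1):
  1P = (15, 8)
  2P = (20, 5)
  3P = (4, 13)
  4P = (12, 22)
  5P = (5, 22)
  6P = (16, 21)
  7P = (0, 3)
  8P = (3, 19)
  9P = (6, 1)
Match found at i = 9.

k = 9


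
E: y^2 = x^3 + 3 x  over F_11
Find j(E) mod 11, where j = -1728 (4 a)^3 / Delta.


Delta = -16(4 a^3 + 27 b^2) mod 11 = 10
-1728 * (4 a)^3 = -1728 * (4*3)^3 mod 11 = 10
j = 10 * 10^(-1) mod 11 = 1

j = 1 (mod 11)


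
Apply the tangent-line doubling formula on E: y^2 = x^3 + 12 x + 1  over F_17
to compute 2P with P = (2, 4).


Doubling: s = (3 x1^2 + a) / (2 y1)
s = (3*2^2 + 12) / (2*4) mod 17 = 3
x3 = s^2 - 2 x1 mod 17 = 3^2 - 2*2 = 5
y3 = s (x1 - x3) - y1 mod 17 = 3 * (2 - 5) - 4 = 4

2P = (5, 4)


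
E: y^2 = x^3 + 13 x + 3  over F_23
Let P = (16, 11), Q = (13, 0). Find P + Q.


P != Q, so use the chord formula.
s = (y2 - y1) / (x2 - x1) = (12) / (20) mod 23 = 19
x3 = s^2 - x1 - x2 mod 23 = 19^2 - 16 - 13 = 10
y3 = s (x1 - x3) - y1 mod 23 = 19 * (16 - 10) - 11 = 11

P + Q = (10, 11)


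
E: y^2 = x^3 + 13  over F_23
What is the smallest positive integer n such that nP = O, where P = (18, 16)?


Compute successive multiples of P until we hit O:
  1P = (18, 16)
  2P = (13, 18)
  3P = (17, 2)
  4P = (0, 6)
  5P = (9, 12)
  6P = (5, 0)
  7P = (9, 11)
  8P = (0, 17)
  ... (continuing to 12P)
  12P = O

ord(P) = 12


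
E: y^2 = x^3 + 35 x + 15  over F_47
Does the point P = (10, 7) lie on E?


Check whether y^2 = x^3 + 35 x + 15 (mod 47) for (x, y) = (10, 7).
LHS: y^2 = 7^2 mod 47 = 2
RHS: x^3 + 35 x + 15 = 10^3 + 35*10 + 15 mod 47 = 2
LHS = RHS

Yes, on the curve


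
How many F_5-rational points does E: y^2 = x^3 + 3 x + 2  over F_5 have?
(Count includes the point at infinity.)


For each x in F_5, count y with y^2 = x^3 + 3 x + 2 mod 5:
  x = 1: RHS = 1, y in [1, 4]  -> 2 point(s)
  x = 2: RHS = 1, y in [1, 4]  -> 2 point(s)
Affine points: 4. Add the point at infinity: total = 5.

#E(F_5) = 5


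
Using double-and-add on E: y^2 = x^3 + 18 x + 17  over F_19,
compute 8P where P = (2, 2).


k = 8 = 1000_2 (binary, LSB first: 0001)
Double-and-add from P = (2, 2):
  bit 0 = 0: acc unchanged = O
  bit 1 = 0: acc unchanged = O
  bit 2 = 0: acc unchanged = O
  bit 3 = 1: acc = O + (11, 11) = (11, 11)

8P = (11, 11)


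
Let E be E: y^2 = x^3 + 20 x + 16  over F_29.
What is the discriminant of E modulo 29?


4 a^3 + 27 b^2 = 4*20^3 + 27*16^2 = 32000 + 6912 = 38912
Delta = -16 * (38912) = -622592
Delta mod 29 = 9

Delta = 9 (mod 29)


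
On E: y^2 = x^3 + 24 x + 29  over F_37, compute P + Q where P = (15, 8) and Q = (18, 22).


P != Q, so use the chord formula.
s = (y2 - y1) / (x2 - x1) = (14) / (3) mod 37 = 17
x3 = s^2 - x1 - x2 mod 37 = 17^2 - 15 - 18 = 34
y3 = s (x1 - x3) - y1 mod 37 = 17 * (15 - 34) - 8 = 2

P + Q = (34, 2)


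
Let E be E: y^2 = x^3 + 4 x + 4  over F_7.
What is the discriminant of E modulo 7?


4 a^3 + 27 b^2 = 4*4^3 + 27*4^2 = 256 + 432 = 688
Delta = -16 * (688) = -11008
Delta mod 7 = 3

Delta = 3 (mod 7)


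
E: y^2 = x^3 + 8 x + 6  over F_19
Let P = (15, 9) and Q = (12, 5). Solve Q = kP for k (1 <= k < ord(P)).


Enumerate multiples of P until we hit Q = (12, 5):
  1P = (15, 9)
  2P = (9, 16)
  3P = (18, 4)
  4P = (12, 5)
Match found at i = 4.

k = 4


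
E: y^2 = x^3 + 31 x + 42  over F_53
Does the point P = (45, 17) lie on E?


Check whether y^2 = x^3 + 31 x + 42 (mod 53) for (x, y) = (45, 17).
LHS: y^2 = 17^2 mod 53 = 24
RHS: x^3 + 31 x + 42 = 45^3 + 31*45 + 42 mod 53 = 24
LHS = RHS

Yes, on the curve


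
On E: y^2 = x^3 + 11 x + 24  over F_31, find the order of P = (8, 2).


Compute successive multiples of P until we hit O:
  1P = (8, 2)
  2P = (4, 15)
  3P = (16, 24)
  4P = (1, 25)
  5P = (29, 5)
  6P = (13, 15)
  7P = (18, 3)
  8P = (14, 16)
  ... (continuing to 33P)
  33P = O

ord(P) = 33


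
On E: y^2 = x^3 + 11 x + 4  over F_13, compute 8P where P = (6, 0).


k = 8 = 1000_2 (binary, LSB first: 0001)
Double-and-add from P = (6, 0):
  bit 0 = 0: acc unchanged = O
  bit 1 = 0: acc unchanged = O
  bit 2 = 0: acc unchanged = O
  bit 3 = 1: acc = O + O = O

8P = O


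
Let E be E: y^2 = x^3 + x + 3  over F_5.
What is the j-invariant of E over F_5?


Delta = -16(4 a^3 + 27 b^2) mod 5 = 3
-1728 * (4 a)^3 = -1728 * (4*1)^3 mod 5 = 3
j = 3 * 3^(-1) mod 5 = 1

j = 1 (mod 5)


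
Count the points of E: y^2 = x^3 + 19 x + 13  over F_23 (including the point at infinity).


For each x in F_23, count y with y^2 = x^3 + 19 x + 13 mod 23:
  x = 0: RHS = 13, y in [6, 17]  -> 2 point(s)
  x = 2: RHS = 13, y in [6, 17]  -> 2 point(s)
  x = 5: RHS = 3, y in [7, 16]  -> 2 point(s)
  x = 7: RHS = 6, y in [11, 12]  -> 2 point(s)
  x = 9: RHS = 16, y in [4, 19]  -> 2 point(s)
  x = 11: RHS = 12, y in [9, 14]  -> 2 point(s)
  x = 15: RHS = 16, y in [4, 19]  -> 2 point(s)
  x = 18: RHS = 0, y in [0]  -> 1 point(s)
  x = 21: RHS = 13, y in [6, 17]  -> 2 point(s)
  x = 22: RHS = 16, y in [4, 19]  -> 2 point(s)
Affine points: 19. Add the point at infinity: total = 20.

#E(F_23) = 20


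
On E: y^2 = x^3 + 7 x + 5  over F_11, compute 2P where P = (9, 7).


Doubling: s = (3 x1^2 + a) / (2 y1)
s = (3*9^2 + 7) / (2*7) mod 11 = 10
x3 = s^2 - 2 x1 mod 11 = 10^2 - 2*9 = 5
y3 = s (x1 - x3) - y1 mod 11 = 10 * (9 - 5) - 7 = 0

2P = (5, 0)


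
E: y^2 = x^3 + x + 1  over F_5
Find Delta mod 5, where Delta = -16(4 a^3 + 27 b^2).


4 a^3 + 27 b^2 = 4*1^3 + 27*1^2 = 4 + 27 = 31
Delta = -16 * (31) = -496
Delta mod 5 = 4

Delta = 4 (mod 5)


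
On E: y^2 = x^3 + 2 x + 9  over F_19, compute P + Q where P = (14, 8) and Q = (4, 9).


P != Q, so use the chord formula.
s = (y2 - y1) / (x2 - x1) = (1) / (9) mod 19 = 17
x3 = s^2 - x1 - x2 mod 19 = 17^2 - 14 - 4 = 5
y3 = s (x1 - x3) - y1 mod 19 = 17 * (14 - 5) - 8 = 12

P + Q = (5, 12)


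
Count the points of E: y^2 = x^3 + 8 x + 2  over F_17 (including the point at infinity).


For each x in F_17, count y with y^2 = x^3 + 8 x + 2 mod 17:
  x = 0: RHS = 2, y in [6, 11]  -> 2 point(s)
  x = 2: RHS = 9, y in [3, 14]  -> 2 point(s)
  x = 3: RHS = 2, y in [6, 11]  -> 2 point(s)
  x = 4: RHS = 13, y in [8, 9]  -> 2 point(s)
  x = 8: RHS = 0, y in [0]  -> 1 point(s)
  x = 9: RHS = 4, y in [2, 15]  -> 2 point(s)
  x = 13: RHS = 8, y in [5, 12]  -> 2 point(s)
  x = 14: RHS = 2, y in [6, 11]  -> 2 point(s)
Affine points: 15. Add the point at infinity: total = 16.

#E(F_17) = 16


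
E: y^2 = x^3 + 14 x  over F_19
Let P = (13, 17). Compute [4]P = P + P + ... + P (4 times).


k = 4 = 100_2 (binary, LSB first: 001)
Double-and-add from P = (13, 17):
  bit 0 = 0: acc unchanged = O
  bit 1 = 0: acc unchanged = O
  bit 2 = 1: acc = O + (7, 2) = (7, 2)

4P = (7, 2)


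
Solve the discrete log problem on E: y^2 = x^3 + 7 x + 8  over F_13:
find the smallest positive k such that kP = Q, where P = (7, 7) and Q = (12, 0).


Enumerate multiples of P until we hit Q = (12, 0):
  1P = (7, 7)
  2P = (3, 11)
  3P = (4, 3)
  4P = (11, 5)
  5P = (5, 5)
  6P = (2, 11)
  7P = (1, 9)
  8P = (8, 2)
  9P = (10, 8)
  10P = (12, 0)
Match found at i = 10.

k = 10


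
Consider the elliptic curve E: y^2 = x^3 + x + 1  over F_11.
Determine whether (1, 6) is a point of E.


Check whether y^2 = x^3 + 1 x + 1 (mod 11) for (x, y) = (1, 6).
LHS: y^2 = 6^2 mod 11 = 3
RHS: x^3 + 1 x + 1 = 1^3 + 1*1 + 1 mod 11 = 3
LHS = RHS

Yes, on the curve


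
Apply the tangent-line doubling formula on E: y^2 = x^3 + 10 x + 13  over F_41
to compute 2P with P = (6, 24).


Doubling: s = (3 x1^2 + a) / (2 y1)
s = (3*6^2 + 10) / (2*24) mod 41 = 11
x3 = s^2 - 2 x1 mod 41 = 11^2 - 2*6 = 27
y3 = s (x1 - x3) - y1 mod 41 = 11 * (6 - 27) - 24 = 32

2P = (27, 32)


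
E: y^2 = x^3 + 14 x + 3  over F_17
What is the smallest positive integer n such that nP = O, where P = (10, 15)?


Compute successive multiples of P until we hit O:
  1P = (10, 15)
  2P = (1, 1)
  3P = (8, 7)
  4P = (15, 16)
  5P = (7, 6)
  6P = (9, 5)
  7P = (13, 6)
  8P = (3, 15)
  ... (continuing to 23P)
  23P = O

ord(P) = 23


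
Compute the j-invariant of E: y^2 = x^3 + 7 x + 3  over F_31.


Delta = -16(4 a^3 + 27 b^2) mod 31 = 14
-1728 * (4 a)^3 = -1728 * (4*7)^3 mod 31 = 1
j = 1 * 14^(-1) mod 31 = 20

j = 20 (mod 31)


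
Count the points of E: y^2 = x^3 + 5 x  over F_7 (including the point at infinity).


For each x in F_7, count y with y^2 = x^3 + 5 x + 0 mod 7:
  x = 0: RHS = 0, y in [0]  -> 1 point(s)
  x = 2: RHS = 4, y in [2, 5]  -> 2 point(s)
  x = 3: RHS = 0, y in [0]  -> 1 point(s)
  x = 4: RHS = 0, y in [0]  -> 1 point(s)
  x = 6: RHS = 1, y in [1, 6]  -> 2 point(s)
Affine points: 7. Add the point at infinity: total = 8.

#E(F_7) = 8


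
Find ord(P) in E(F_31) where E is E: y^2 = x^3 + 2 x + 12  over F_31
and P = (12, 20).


Compute successive multiples of P until we hit O:
  1P = (12, 20)
  2P = (7, 11)
  3P = (14, 26)
  4P = (14, 5)
  5P = (7, 20)
  6P = (12, 11)
  7P = O

ord(P) = 7


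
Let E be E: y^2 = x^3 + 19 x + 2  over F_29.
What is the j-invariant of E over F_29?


Delta = -16(4 a^3 + 27 b^2) mod 29 = 9
-1728 * (4 a)^3 = -1728 * (4*19)^3 mod 29 = 7
j = 7 * 9^(-1) mod 29 = 4

j = 4 (mod 29)


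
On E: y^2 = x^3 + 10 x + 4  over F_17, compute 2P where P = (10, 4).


Doubling: s = (3 x1^2 + a) / (2 y1)
s = (3*10^2 + 10) / (2*4) mod 17 = 9
x3 = s^2 - 2 x1 mod 17 = 9^2 - 2*10 = 10
y3 = s (x1 - x3) - y1 mod 17 = 9 * (10 - 10) - 4 = 13

2P = (10, 13)


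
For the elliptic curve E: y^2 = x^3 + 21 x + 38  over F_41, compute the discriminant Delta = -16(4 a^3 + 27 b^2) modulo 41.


4 a^3 + 27 b^2 = 4*21^3 + 27*38^2 = 37044 + 38988 = 76032
Delta = -16 * (76032) = -1216512
Delta mod 41 = 40

Delta = 40 (mod 41)


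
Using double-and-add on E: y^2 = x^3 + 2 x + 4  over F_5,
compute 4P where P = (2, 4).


k = 4 = 100_2 (binary, LSB first: 001)
Double-and-add from P = (2, 4):
  bit 0 = 0: acc unchanged = O
  bit 1 = 0: acc unchanged = O
  bit 2 = 1: acc = O + (4, 1) = (4, 1)

4P = (4, 1)


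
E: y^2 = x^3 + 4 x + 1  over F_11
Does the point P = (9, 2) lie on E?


Check whether y^2 = x^3 + 4 x + 1 (mod 11) for (x, y) = (9, 2).
LHS: y^2 = 2^2 mod 11 = 4
RHS: x^3 + 4 x + 1 = 9^3 + 4*9 + 1 mod 11 = 7
LHS != RHS

No, not on the curve


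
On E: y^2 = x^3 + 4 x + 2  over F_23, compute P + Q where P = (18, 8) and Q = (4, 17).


P != Q, so use the chord formula.
s = (y2 - y1) / (x2 - x1) = (9) / (9) mod 23 = 1
x3 = s^2 - x1 - x2 mod 23 = 1^2 - 18 - 4 = 2
y3 = s (x1 - x3) - y1 mod 23 = 1 * (18 - 2) - 8 = 8

P + Q = (2, 8)


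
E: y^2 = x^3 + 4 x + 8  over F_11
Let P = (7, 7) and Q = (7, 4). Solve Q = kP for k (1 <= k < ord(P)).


Enumerate multiples of P until we hit Q = (7, 4):
  1P = (7, 7)
  2P = (9, 6)
  3P = (9, 5)
  4P = (7, 4)
Match found at i = 4.

k = 4


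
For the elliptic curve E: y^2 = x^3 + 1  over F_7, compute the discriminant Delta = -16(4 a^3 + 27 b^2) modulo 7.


4 a^3 + 27 b^2 = 4*0^3 + 27*1^2 = 0 + 27 = 27
Delta = -16 * (27) = -432
Delta mod 7 = 2

Delta = 2 (mod 7)


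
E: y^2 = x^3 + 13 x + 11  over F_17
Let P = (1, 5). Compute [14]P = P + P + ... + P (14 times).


k = 14 = 1110_2 (binary, LSB first: 0111)
Double-and-add from P = (1, 5):
  bit 0 = 0: acc unchanged = O
  bit 1 = 1: acc = O + (6, 4) = (6, 4)
  bit 2 = 1: acc = (6, 4) + (4, 5) = (3, 3)
  bit 3 = 1: acc = (3, 3) + (10, 6) = (8, 7)

14P = (8, 7)


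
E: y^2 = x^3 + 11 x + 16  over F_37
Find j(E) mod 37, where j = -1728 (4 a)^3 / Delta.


Delta = -16(4 a^3 + 27 b^2) mod 37 = 28
-1728 * (4 a)^3 = -1728 * (4*11)^3 mod 37 = 36
j = 36 * 28^(-1) mod 37 = 33

j = 33 (mod 37)


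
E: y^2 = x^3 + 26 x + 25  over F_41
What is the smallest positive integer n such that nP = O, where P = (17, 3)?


Compute successive multiples of P until we hit O:
  1P = (17, 3)
  2P = (40, 11)
  3P = (9, 39)
  4P = (25, 33)
  5P = (31, 6)
  6P = (33, 17)
  7P = (27, 19)
  8P = (34, 19)
  ... (continuing to 44P)
  44P = O

ord(P) = 44


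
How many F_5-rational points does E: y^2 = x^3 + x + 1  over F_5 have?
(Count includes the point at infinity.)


For each x in F_5, count y with y^2 = x^3 + 1 x + 1 mod 5:
  x = 0: RHS = 1, y in [1, 4]  -> 2 point(s)
  x = 2: RHS = 1, y in [1, 4]  -> 2 point(s)
  x = 3: RHS = 1, y in [1, 4]  -> 2 point(s)
  x = 4: RHS = 4, y in [2, 3]  -> 2 point(s)
Affine points: 8. Add the point at infinity: total = 9.

#E(F_5) = 9


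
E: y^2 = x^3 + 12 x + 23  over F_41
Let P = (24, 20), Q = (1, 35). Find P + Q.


P != Q, so use the chord formula.
s = (y2 - y1) / (x2 - x1) = (15) / (18) mod 41 = 35
x3 = s^2 - x1 - x2 mod 41 = 35^2 - 24 - 1 = 11
y3 = s (x1 - x3) - y1 mod 41 = 35 * (24 - 11) - 20 = 25

P + Q = (11, 25)


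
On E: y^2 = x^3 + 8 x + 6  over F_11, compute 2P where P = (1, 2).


Doubling: s = (3 x1^2 + a) / (2 y1)
s = (3*1^2 + 8) / (2*2) mod 11 = 0
x3 = s^2 - 2 x1 mod 11 = 0^2 - 2*1 = 9
y3 = s (x1 - x3) - y1 mod 11 = 0 * (1 - 9) - 2 = 9

2P = (9, 9)


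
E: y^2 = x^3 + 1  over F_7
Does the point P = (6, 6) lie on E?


Check whether y^2 = x^3 + 0 x + 1 (mod 7) for (x, y) = (6, 6).
LHS: y^2 = 6^2 mod 7 = 1
RHS: x^3 + 0 x + 1 = 6^3 + 0*6 + 1 mod 7 = 0
LHS != RHS

No, not on the curve


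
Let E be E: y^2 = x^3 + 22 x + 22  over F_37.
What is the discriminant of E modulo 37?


4 a^3 + 27 b^2 = 4*22^3 + 27*22^2 = 42592 + 13068 = 55660
Delta = -16 * (55660) = -890560
Delta mod 37 = 30

Delta = 30 (mod 37)


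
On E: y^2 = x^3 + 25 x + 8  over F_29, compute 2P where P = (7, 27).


Doubling: s = (3 x1^2 + a) / (2 y1)
s = (3*7^2 + 25) / (2*27) mod 29 = 15
x3 = s^2 - 2 x1 mod 29 = 15^2 - 2*7 = 8
y3 = s (x1 - x3) - y1 mod 29 = 15 * (7 - 8) - 27 = 16

2P = (8, 16)


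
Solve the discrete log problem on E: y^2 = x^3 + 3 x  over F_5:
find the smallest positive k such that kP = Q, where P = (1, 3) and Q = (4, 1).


Enumerate multiples of P until we hit Q = (4, 1):
  1P = (1, 3)
  2P = (4, 4)
  3P = (4, 1)
Match found at i = 3.

k = 3


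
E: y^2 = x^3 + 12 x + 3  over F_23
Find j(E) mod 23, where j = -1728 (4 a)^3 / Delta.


Delta = -16(4 a^3 + 27 b^2) mod 23 = 14
-1728 * (4 a)^3 = -1728 * (4*12)^3 mod 23 = 22
j = 22 * 14^(-1) mod 23 = 18

j = 18 (mod 23)


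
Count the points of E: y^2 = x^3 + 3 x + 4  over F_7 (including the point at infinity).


For each x in F_7, count y with y^2 = x^3 + 3 x + 4 mod 7:
  x = 0: RHS = 4, y in [2, 5]  -> 2 point(s)
  x = 1: RHS = 1, y in [1, 6]  -> 2 point(s)
  x = 2: RHS = 4, y in [2, 5]  -> 2 point(s)
  x = 5: RHS = 4, y in [2, 5]  -> 2 point(s)
  x = 6: RHS = 0, y in [0]  -> 1 point(s)
Affine points: 9. Add the point at infinity: total = 10.

#E(F_7) = 10


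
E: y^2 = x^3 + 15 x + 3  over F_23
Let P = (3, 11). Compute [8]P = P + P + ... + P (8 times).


k = 8 = 1000_2 (binary, LSB first: 0001)
Double-and-add from P = (3, 11):
  bit 0 = 0: acc unchanged = O
  bit 1 = 0: acc unchanged = O
  bit 2 = 0: acc unchanged = O
  bit 3 = 1: acc = O + (0, 16) = (0, 16)

8P = (0, 16)


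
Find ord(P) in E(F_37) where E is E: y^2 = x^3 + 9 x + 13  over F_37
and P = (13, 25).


Compute successive multiples of P until we hit O:
  1P = (13, 25)
  2P = (20, 33)
  3P = (34, 25)
  4P = (27, 12)
  5P = (9, 3)
  6P = (36, 15)
  7P = (24, 20)
  8P = (21, 19)
  ... (continuing to 38P)
  38P = O

ord(P) = 38


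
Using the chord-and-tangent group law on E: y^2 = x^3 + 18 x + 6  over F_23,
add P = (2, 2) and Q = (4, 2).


P != Q, so use the chord formula.
s = (y2 - y1) / (x2 - x1) = (0) / (2) mod 23 = 0
x3 = s^2 - x1 - x2 mod 23 = 0^2 - 2 - 4 = 17
y3 = s (x1 - x3) - y1 mod 23 = 0 * (2 - 17) - 2 = 21

P + Q = (17, 21)


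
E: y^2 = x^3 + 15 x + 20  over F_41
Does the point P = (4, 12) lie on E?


Check whether y^2 = x^3 + 15 x + 20 (mod 41) for (x, y) = (4, 12).
LHS: y^2 = 12^2 mod 41 = 21
RHS: x^3 + 15 x + 20 = 4^3 + 15*4 + 20 mod 41 = 21
LHS = RHS

Yes, on the curve


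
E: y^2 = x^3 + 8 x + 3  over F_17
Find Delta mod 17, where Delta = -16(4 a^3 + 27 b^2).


4 a^3 + 27 b^2 = 4*8^3 + 27*3^2 = 2048 + 243 = 2291
Delta = -16 * (2291) = -36656
Delta mod 17 = 13

Delta = 13 (mod 17)


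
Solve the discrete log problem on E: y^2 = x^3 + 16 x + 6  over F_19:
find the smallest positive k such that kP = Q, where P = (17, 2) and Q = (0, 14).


Enumerate multiples of P until we hit Q = (0, 14):
  1P = (17, 2)
  2P = (15, 12)
  3P = (12, 11)
  4P = (13, 6)
  5P = (9, 9)
  6P = (0, 14)
Match found at i = 6.

k = 6


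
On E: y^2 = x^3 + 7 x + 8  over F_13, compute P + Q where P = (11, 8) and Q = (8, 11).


P != Q, so use the chord formula.
s = (y2 - y1) / (x2 - x1) = (3) / (10) mod 13 = 12
x3 = s^2 - x1 - x2 mod 13 = 12^2 - 11 - 8 = 8
y3 = s (x1 - x3) - y1 mod 13 = 12 * (11 - 8) - 8 = 2

P + Q = (8, 2)


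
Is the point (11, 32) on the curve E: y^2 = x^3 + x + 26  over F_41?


Check whether y^2 = x^3 + 1 x + 26 (mod 41) for (x, y) = (11, 32).
LHS: y^2 = 32^2 mod 41 = 40
RHS: x^3 + 1 x + 26 = 11^3 + 1*11 + 26 mod 41 = 15
LHS != RHS

No, not on the curve


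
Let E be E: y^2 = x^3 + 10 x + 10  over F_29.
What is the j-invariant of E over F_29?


Delta = -16(4 a^3 + 27 b^2) mod 29 = 13
-1728 * (4 a)^3 = -1728 * (4*10)^3 mod 29 = 22
j = 22 * 13^(-1) mod 29 = 24

j = 24 (mod 29)


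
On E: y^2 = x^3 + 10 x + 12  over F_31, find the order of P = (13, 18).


Compute successive multiples of P until we hit O:
  1P = (13, 18)
  2P = (9, 5)
  3P = (6, 28)
  4P = (21, 20)
  5P = (30, 1)
  6P = (20, 20)
  7P = (12, 0)
  8P = (20, 11)
  ... (continuing to 14P)
  14P = O

ord(P) = 14


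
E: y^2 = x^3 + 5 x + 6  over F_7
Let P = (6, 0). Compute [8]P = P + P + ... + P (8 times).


k = 8 = 1000_2 (binary, LSB first: 0001)
Double-and-add from P = (6, 0):
  bit 0 = 0: acc unchanged = O
  bit 1 = 0: acc unchanged = O
  bit 2 = 0: acc unchanged = O
  bit 3 = 1: acc = O + O = O

8P = O


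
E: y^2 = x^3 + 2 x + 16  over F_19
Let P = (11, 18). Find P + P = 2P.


Doubling: s = (3 x1^2 + a) / (2 y1)
s = (3*11^2 + 2) / (2*18) mod 19 = 17
x3 = s^2 - 2 x1 mod 19 = 17^2 - 2*11 = 1
y3 = s (x1 - x3) - y1 mod 19 = 17 * (11 - 1) - 18 = 0

2P = (1, 0)


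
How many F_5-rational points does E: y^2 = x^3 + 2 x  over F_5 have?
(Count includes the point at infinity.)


For each x in F_5, count y with y^2 = x^3 + 2 x + 0 mod 5:
  x = 0: RHS = 0, y in [0]  -> 1 point(s)
Affine points: 1. Add the point at infinity: total = 2.

#E(F_5) = 2


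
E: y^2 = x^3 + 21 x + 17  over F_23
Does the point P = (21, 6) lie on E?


Check whether y^2 = x^3 + 21 x + 17 (mod 23) for (x, y) = (21, 6).
LHS: y^2 = 6^2 mod 23 = 13
RHS: x^3 + 21 x + 17 = 21^3 + 21*21 + 17 mod 23 = 13
LHS = RHS

Yes, on the curve


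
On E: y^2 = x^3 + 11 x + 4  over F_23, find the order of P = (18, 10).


Compute successive multiples of P until we hit O:
  1P = (18, 10)
  2P = (14, 21)
  3P = (0, 21)
  4P = (8, 12)
  5P = (9, 2)
  6P = (9, 21)
  7P = (8, 11)
  8P = (0, 2)
  ... (continuing to 11P)
  11P = O

ord(P) = 11


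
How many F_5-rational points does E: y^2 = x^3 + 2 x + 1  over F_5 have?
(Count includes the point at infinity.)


For each x in F_5, count y with y^2 = x^3 + 2 x + 1 mod 5:
  x = 0: RHS = 1, y in [1, 4]  -> 2 point(s)
  x = 1: RHS = 4, y in [2, 3]  -> 2 point(s)
  x = 3: RHS = 4, y in [2, 3]  -> 2 point(s)
Affine points: 6. Add the point at infinity: total = 7.

#E(F_5) = 7


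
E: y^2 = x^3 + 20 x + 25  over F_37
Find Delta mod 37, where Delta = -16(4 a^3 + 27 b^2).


4 a^3 + 27 b^2 = 4*20^3 + 27*25^2 = 32000 + 16875 = 48875
Delta = -16 * (48875) = -782000
Delta mod 37 = 32

Delta = 32 (mod 37)


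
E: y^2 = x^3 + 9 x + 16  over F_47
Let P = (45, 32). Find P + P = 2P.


Doubling: s = (3 x1^2 + a) / (2 y1)
s = (3*45^2 + 9) / (2*32) mod 47 = 4
x3 = s^2 - 2 x1 mod 47 = 4^2 - 2*45 = 20
y3 = s (x1 - x3) - y1 mod 47 = 4 * (45 - 20) - 32 = 21

2P = (20, 21)


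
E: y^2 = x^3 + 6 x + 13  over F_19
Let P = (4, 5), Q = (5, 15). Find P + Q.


P != Q, so use the chord formula.
s = (y2 - y1) / (x2 - x1) = (10) / (1) mod 19 = 10
x3 = s^2 - x1 - x2 mod 19 = 10^2 - 4 - 5 = 15
y3 = s (x1 - x3) - y1 mod 19 = 10 * (4 - 15) - 5 = 18

P + Q = (15, 18)


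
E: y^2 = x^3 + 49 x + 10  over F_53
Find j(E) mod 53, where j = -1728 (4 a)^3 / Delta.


Delta = -16(4 a^3 + 27 b^2) mod 53 = 10
-1728 * (4 a)^3 = -1728 * (4*49)^3 mod 53 = 3
j = 3 * 10^(-1) mod 53 = 48

j = 48 (mod 53)


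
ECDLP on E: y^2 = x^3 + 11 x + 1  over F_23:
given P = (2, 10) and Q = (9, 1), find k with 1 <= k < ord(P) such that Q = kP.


Enumerate multiples of P until we hit Q = (9, 1):
  1P = (2, 10)
  2P = (19, 13)
  3P = (8, 16)
  4P = (14, 1)
  5P = (9, 1)
Match found at i = 5.

k = 5


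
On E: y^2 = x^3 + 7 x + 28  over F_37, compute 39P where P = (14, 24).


k = 39 = 100111_2 (binary, LSB first: 111001)
Double-and-add from P = (14, 24):
  bit 0 = 1: acc = O + (14, 24) = (14, 24)
  bit 1 = 1: acc = (14, 24) + (21, 1) = (6, 29)
  bit 2 = 1: acc = (6, 29) + (33, 11) = (19, 29)
  bit 3 = 0: acc unchanged = (19, 29)
  bit 4 = 0: acc unchanged = (19, 29)
  bit 5 = 1: acc = (19, 29) + (8, 35) = (21, 36)

39P = (21, 36)


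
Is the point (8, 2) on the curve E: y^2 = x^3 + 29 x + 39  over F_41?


Check whether y^2 = x^3 + 29 x + 39 (mod 41) for (x, y) = (8, 2).
LHS: y^2 = 2^2 mod 41 = 4
RHS: x^3 + 29 x + 39 = 8^3 + 29*8 + 39 mod 41 = 4
LHS = RHS

Yes, on the curve


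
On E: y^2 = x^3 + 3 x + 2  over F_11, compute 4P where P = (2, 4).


k = 4 = 100_2 (binary, LSB first: 001)
Double-and-add from P = (2, 4):
  bit 0 = 0: acc unchanged = O
  bit 1 = 0: acc unchanged = O
  bit 2 = 1: acc = O + (3, 4) = (3, 4)

4P = (3, 4)


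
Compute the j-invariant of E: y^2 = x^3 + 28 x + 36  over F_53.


Delta = -16(4 a^3 + 27 b^2) mod 53 = 16
-1728 * (4 a)^3 = -1728 * (4*28)^3 mod 53 = 31
j = 31 * 16^(-1) mod 53 = 45

j = 45 (mod 53)


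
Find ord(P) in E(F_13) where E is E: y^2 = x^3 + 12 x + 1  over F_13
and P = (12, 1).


Compute successive multiples of P until we hit O:
  1P = (12, 1)
  2P = (3, 8)
  3P = (10, 9)
  4P = (7, 5)
  5P = (4, 3)
  6P = (6, 4)
  7P = (5, 2)
  8P = (0, 1)
  ... (continuing to 19P)
  19P = O

ord(P) = 19


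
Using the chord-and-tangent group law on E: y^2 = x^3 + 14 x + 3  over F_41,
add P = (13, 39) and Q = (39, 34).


P != Q, so use the chord formula.
s = (y2 - y1) / (x2 - x1) = (36) / (26) mod 41 = 14
x3 = s^2 - x1 - x2 mod 41 = 14^2 - 13 - 39 = 21
y3 = s (x1 - x3) - y1 mod 41 = 14 * (13 - 21) - 39 = 13

P + Q = (21, 13)


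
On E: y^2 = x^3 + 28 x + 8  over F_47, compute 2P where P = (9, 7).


Doubling: s = (3 x1^2 + a) / (2 y1)
s = (3*9^2 + 28) / (2*7) mod 47 = 16
x3 = s^2 - 2 x1 mod 47 = 16^2 - 2*9 = 3
y3 = s (x1 - x3) - y1 mod 47 = 16 * (9 - 3) - 7 = 42

2P = (3, 42)


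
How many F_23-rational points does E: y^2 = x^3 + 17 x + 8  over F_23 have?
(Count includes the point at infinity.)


For each x in F_23, count y with y^2 = x^3 + 17 x + 8 mod 23:
  x = 0: RHS = 8, y in [10, 13]  -> 2 point(s)
  x = 1: RHS = 3, y in [7, 16]  -> 2 point(s)
  x = 2: RHS = 4, y in [2, 21]  -> 2 point(s)
  x = 4: RHS = 2, y in [5, 18]  -> 2 point(s)
  x = 6: RHS = 4, y in [2, 21]  -> 2 point(s)
  x = 8: RHS = 12, y in [9, 14]  -> 2 point(s)
  x = 9: RHS = 16, y in [4, 19]  -> 2 point(s)
  x = 11: RHS = 8, y in [10, 13]  -> 2 point(s)
  x = 12: RHS = 8, y in [10, 13]  -> 2 point(s)
  x = 14: RHS = 0, y in [0]  -> 1 point(s)
  x = 15: RHS = 4, y in [2, 21]  -> 2 point(s)
  x = 16: RHS = 6, y in [11, 12]  -> 2 point(s)
  x = 17: RHS = 12, y in [9, 14]  -> 2 point(s)
  x = 21: RHS = 12, y in [9, 14]  -> 2 point(s)
  x = 22: RHS = 13, y in [6, 17]  -> 2 point(s)
Affine points: 29. Add the point at infinity: total = 30.

#E(F_23) = 30


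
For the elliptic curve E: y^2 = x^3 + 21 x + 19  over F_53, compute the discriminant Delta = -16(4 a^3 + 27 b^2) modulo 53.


4 a^3 + 27 b^2 = 4*21^3 + 27*19^2 = 37044 + 9747 = 46791
Delta = -16 * (46791) = -748656
Delta mod 53 = 22

Delta = 22 (mod 53)


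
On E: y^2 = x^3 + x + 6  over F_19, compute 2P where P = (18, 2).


Doubling: s = (3 x1^2 + a) / (2 y1)
s = (3*18^2 + 1) / (2*2) mod 19 = 1
x3 = s^2 - 2 x1 mod 19 = 1^2 - 2*18 = 3
y3 = s (x1 - x3) - y1 mod 19 = 1 * (18 - 3) - 2 = 13

2P = (3, 13)


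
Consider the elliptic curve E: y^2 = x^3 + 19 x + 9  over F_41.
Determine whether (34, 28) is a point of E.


Check whether y^2 = x^3 + 19 x + 9 (mod 41) for (x, y) = (34, 28).
LHS: y^2 = 28^2 mod 41 = 5
RHS: x^3 + 19 x + 9 = 34^3 + 19*34 + 9 mod 41 = 25
LHS != RHS

No, not on the curve


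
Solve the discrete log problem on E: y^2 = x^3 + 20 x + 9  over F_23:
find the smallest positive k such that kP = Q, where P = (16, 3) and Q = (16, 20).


Enumerate multiples of P until we hit Q = (16, 20):
  1P = (16, 3)
  2P = (15, 21)
  3P = (17, 15)
  4P = (19, 7)
  5P = (0, 3)
  6P = (7, 20)
  7P = (3, 21)
  8P = (10, 17)
  9P = (5, 2)
  10P = (6, 0)
  11P = (5, 21)
  12P = (10, 6)
  13P = (3, 2)
  14P = (7, 3)
  15P = (0, 20)
  16P = (19, 16)
  17P = (17, 8)
  18P = (15, 2)
  19P = (16, 20)
Match found at i = 19.

k = 19


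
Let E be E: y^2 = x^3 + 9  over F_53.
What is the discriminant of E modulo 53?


4 a^3 + 27 b^2 = 4*0^3 + 27*9^2 = 0 + 2187 = 2187
Delta = -16 * (2187) = -34992
Delta mod 53 = 41

Delta = 41 (mod 53)


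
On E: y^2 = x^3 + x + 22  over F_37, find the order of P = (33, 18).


Compute successive multiples of P until we hit O:
  1P = (33, 18)
  2P = (4, 4)
  3P = (10, 25)
  4P = (22, 6)
  5P = (26, 30)
  6P = (27, 14)
  7P = (35, 30)
  8P = (5, 2)
  ... (continuing to 27P)
  27P = O

ord(P) = 27


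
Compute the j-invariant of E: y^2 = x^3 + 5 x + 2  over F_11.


Delta = -16(4 a^3 + 27 b^2) mod 11 = 7
-1728 * (4 a)^3 = -1728 * (4*5)^3 mod 11 = 8
j = 8 * 7^(-1) mod 11 = 9

j = 9 (mod 11)


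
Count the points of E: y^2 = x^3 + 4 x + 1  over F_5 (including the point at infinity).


For each x in F_5, count y with y^2 = x^3 + 4 x + 1 mod 5:
  x = 0: RHS = 1, y in [1, 4]  -> 2 point(s)
  x = 1: RHS = 1, y in [1, 4]  -> 2 point(s)
  x = 3: RHS = 0, y in [0]  -> 1 point(s)
  x = 4: RHS = 1, y in [1, 4]  -> 2 point(s)
Affine points: 7. Add the point at infinity: total = 8.

#E(F_5) = 8


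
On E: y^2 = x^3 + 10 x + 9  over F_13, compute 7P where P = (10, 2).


k = 7 = 111_2 (binary, LSB first: 111)
Double-and-add from P = (10, 2):
  bit 0 = 1: acc = O + (10, 2) = (10, 2)
  bit 1 = 1: acc = (10, 2) + (3, 1) = (4, 10)
  bit 2 = 1: acc = (4, 10) + (8, 4) = (0, 10)

7P = (0, 10)


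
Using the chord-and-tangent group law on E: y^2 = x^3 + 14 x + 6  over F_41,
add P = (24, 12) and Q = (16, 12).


P != Q, so use the chord formula.
s = (y2 - y1) / (x2 - x1) = (0) / (33) mod 41 = 0
x3 = s^2 - x1 - x2 mod 41 = 0^2 - 24 - 16 = 1
y3 = s (x1 - x3) - y1 mod 41 = 0 * (24 - 1) - 12 = 29

P + Q = (1, 29)


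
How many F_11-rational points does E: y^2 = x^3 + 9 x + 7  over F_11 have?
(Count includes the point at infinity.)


For each x in F_11, count y with y^2 = x^3 + 9 x + 7 mod 11:
  x = 2: RHS = 0, y in [0]  -> 1 point(s)
  x = 5: RHS = 1, y in [1, 10]  -> 2 point(s)
  x = 9: RHS = 3, y in [5, 6]  -> 2 point(s)
Affine points: 5. Add the point at infinity: total = 6.

#E(F_11) = 6


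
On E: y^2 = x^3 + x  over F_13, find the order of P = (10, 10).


Compute successive multiples of P until we hit O:
  1P = (10, 10)
  2P = (9, 7)
  3P = (3, 11)
  4P = (4, 4)
  5P = (0, 0)
  6P = (4, 9)
  7P = (3, 2)
  8P = (9, 6)
  ... (continuing to 10P)
  10P = O

ord(P) = 10


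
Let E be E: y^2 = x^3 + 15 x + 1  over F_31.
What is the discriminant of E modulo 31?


4 a^3 + 27 b^2 = 4*15^3 + 27*1^2 = 13500 + 27 = 13527
Delta = -16 * (13527) = -216432
Delta mod 31 = 10

Delta = 10 (mod 31)


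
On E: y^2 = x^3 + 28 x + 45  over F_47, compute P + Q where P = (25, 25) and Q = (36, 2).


P != Q, so use the chord formula.
s = (y2 - y1) / (x2 - x1) = (24) / (11) mod 47 = 15
x3 = s^2 - x1 - x2 mod 47 = 15^2 - 25 - 36 = 23
y3 = s (x1 - x3) - y1 mod 47 = 15 * (25 - 23) - 25 = 5

P + Q = (23, 5)


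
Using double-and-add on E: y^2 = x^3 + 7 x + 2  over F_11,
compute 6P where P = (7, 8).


k = 6 = 110_2 (binary, LSB first: 011)
Double-and-add from P = (7, 8):
  bit 0 = 0: acc unchanged = O
  bit 1 = 1: acc = O + (8, 3) = (8, 3)
  bit 2 = 1: acc = (8, 3) + (10, 4) = (7, 3)

6P = (7, 3)


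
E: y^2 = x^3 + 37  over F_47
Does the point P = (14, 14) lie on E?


Check whether y^2 = x^3 + 0 x + 37 (mod 47) for (x, y) = (14, 14).
LHS: y^2 = 14^2 mod 47 = 8
RHS: x^3 + 0 x + 37 = 14^3 + 0*14 + 37 mod 47 = 8
LHS = RHS

Yes, on the curve


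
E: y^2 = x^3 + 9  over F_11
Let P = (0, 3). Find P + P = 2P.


Doubling: s = (3 x1^2 + a) / (2 y1)
s = (3*0^2 + 0) / (2*3) mod 11 = 0
x3 = s^2 - 2 x1 mod 11 = 0^2 - 2*0 = 0
y3 = s (x1 - x3) - y1 mod 11 = 0 * (0 - 0) - 3 = 8

2P = (0, 8)


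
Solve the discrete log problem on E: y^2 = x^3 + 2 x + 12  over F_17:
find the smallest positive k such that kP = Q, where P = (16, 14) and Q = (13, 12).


Enumerate multiples of P until we hit Q = (13, 12):
  1P = (16, 14)
  2P = (6, 6)
  3P = (14, 8)
  4P = (13, 12)
Match found at i = 4.

k = 4


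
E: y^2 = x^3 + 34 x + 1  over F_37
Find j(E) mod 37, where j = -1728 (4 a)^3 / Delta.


Delta = -16(4 a^3 + 27 b^2) mod 37 = 1
-1728 * (4 a)^3 = -1728 * (4*34)^3 mod 37 = 10
j = 10 * 1^(-1) mod 37 = 10

j = 10 (mod 37)


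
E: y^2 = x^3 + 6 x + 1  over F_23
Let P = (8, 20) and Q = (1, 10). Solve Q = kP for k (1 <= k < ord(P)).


Enumerate multiples of P until we hit Q = (1, 10):
  1P = (8, 20)
  2P = (15, 4)
  3P = (1, 10)
Match found at i = 3.

k = 3


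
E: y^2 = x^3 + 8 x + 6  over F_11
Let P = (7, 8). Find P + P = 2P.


Doubling: s = (3 x1^2 + a) / (2 y1)
s = (3*7^2 + 8) / (2*8) mod 11 = 9
x3 = s^2 - 2 x1 mod 11 = 9^2 - 2*7 = 1
y3 = s (x1 - x3) - y1 mod 11 = 9 * (7 - 1) - 8 = 2

2P = (1, 2)


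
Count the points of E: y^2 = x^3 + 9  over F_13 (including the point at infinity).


For each x in F_13, count y with y^2 = x^3 + 0 x + 9 mod 13:
  x = 0: RHS = 9, y in [3, 10]  -> 2 point(s)
  x = 1: RHS = 10, y in [6, 7]  -> 2 point(s)
  x = 2: RHS = 4, y in [2, 11]  -> 2 point(s)
  x = 3: RHS = 10, y in [6, 7]  -> 2 point(s)
  x = 5: RHS = 4, y in [2, 11]  -> 2 point(s)
  x = 6: RHS = 4, y in [2, 11]  -> 2 point(s)
  x = 7: RHS = 1, y in [1, 12]  -> 2 point(s)
  x = 8: RHS = 1, y in [1, 12]  -> 2 point(s)
  x = 9: RHS = 10, y in [6, 7]  -> 2 point(s)
  x = 11: RHS = 1, y in [1, 12]  -> 2 point(s)
Affine points: 20. Add the point at infinity: total = 21.

#E(F_13) = 21


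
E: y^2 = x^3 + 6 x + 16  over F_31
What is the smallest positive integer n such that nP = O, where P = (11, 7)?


Compute successive multiples of P until we hit O:
  1P = (11, 7)
  2P = (13, 20)
  3P = (26, 4)
  4P = (30, 3)
  5P = (28, 8)
  6P = (20, 18)
  7P = (8, 7)
  8P = (12, 24)
  ... (continuing to 39P)
  39P = O

ord(P) = 39


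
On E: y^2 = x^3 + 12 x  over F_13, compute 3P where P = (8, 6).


k = 3 = 11_2 (binary, LSB first: 11)
Double-and-add from P = (8, 6):
  bit 0 = 1: acc = O + (8, 6) = (8, 6)
  bit 1 = 1: acc = (8, 6) + (0, 0) = (8, 7)

3P = (8, 7)


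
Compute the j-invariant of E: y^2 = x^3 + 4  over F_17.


Delta = -16(4 a^3 + 27 b^2) mod 17 = 7
-1728 * (4 a)^3 = -1728 * (4*0)^3 mod 17 = 0
j = 0 * 7^(-1) mod 17 = 0

j = 0 (mod 17)


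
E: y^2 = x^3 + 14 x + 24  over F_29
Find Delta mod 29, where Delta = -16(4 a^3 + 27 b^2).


4 a^3 + 27 b^2 = 4*14^3 + 27*24^2 = 10976 + 15552 = 26528
Delta = -16 * (26528) = -424448
Delta mod 29 = 25

Delta = 25 (mod 29)


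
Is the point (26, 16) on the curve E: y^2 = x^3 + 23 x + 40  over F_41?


Check whether y^2 = x^3 + 23 x + 40 (mod 41) for (x, y) = (26, 16).
LHS: y^2 = 16^2 mod 41 = 10
RHS: x^3 + 23 x + 40 = 26^3 + 23*26 + 40 mod 41 = 10
LHS = RHS

Yes, on the curve


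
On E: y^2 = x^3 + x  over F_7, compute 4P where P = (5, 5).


k = 4 = 100_2 (binary, LSB first: 001)
Double-and-add from P = (5, 5):
  bit 0 = 0: acc unchanged = O
  bit 1 = 0: acc unchanged = O
  bit 2 = 1: acc = O + (0, 0) = (0, 0)

4P = (0, 0)
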